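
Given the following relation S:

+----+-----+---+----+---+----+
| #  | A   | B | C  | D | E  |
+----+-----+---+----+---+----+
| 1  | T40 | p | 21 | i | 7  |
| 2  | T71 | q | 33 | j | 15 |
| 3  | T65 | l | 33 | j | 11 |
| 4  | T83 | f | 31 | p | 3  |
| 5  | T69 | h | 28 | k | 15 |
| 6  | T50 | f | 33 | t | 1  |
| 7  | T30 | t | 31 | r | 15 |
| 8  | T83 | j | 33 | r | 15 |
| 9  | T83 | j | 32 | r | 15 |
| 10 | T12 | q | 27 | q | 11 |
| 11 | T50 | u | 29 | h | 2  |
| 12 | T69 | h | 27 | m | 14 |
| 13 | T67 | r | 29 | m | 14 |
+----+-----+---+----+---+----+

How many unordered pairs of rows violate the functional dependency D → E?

D=j: violating pairs (2,3) — 1 pair.
D=r: all 3 rows agree on E — 0 pairs.
D=m: all 2 rows agree on E — 0 pairs.

1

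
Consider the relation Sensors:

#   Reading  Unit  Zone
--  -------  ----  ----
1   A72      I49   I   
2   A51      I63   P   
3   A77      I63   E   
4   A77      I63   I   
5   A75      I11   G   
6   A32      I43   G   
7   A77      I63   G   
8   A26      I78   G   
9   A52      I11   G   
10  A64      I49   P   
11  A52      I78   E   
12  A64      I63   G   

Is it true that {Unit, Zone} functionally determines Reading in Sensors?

No

(Unit=I49, Zone=I): row 1 → Reading = A72 ✓
(Unit=I63, Zone=P): row 2 → Reading = A51 ✓
(Unit=I63, Zone=E): row 3 → Reading = A77 ✓
(Unit=I63, Zone=I): row 4 → Reading = A77 ✓
(Unit=I11, Zone=G): rows 5, 9 → Reading takes values {A75, A52} — violation
(Unit=I43, Zone=G): row 6 → Reading = A32 ✓
(Unit=I63, Zone=G): rows 7, 12 → Reading takes values {A77, A64} — violation
(Unit=I78, Zone=G): row 8 → Reading = A26 ✓
(Unit=I49, Zone=P): row 10 → Reading = A64 ✓
(Unit=I78, Zone=E): row 11 → Reading = A52 ✓
Two rows agree on {Unit, Zone} but differ on Reading, so {Unit, Zone} -> Reading does not hold.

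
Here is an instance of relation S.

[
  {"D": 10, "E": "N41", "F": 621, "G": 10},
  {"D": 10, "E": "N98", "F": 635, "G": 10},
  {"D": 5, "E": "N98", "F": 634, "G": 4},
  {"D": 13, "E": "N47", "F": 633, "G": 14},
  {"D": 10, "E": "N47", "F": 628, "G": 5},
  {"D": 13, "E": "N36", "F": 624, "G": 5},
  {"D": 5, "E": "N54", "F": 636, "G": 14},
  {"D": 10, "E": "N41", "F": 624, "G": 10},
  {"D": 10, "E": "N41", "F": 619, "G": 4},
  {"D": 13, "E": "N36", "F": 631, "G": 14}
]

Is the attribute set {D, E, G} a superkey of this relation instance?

Two distinct rows share (D=10, E=N41, G=10), so {D, E, G} does not determine every attribute — not a superkey.

No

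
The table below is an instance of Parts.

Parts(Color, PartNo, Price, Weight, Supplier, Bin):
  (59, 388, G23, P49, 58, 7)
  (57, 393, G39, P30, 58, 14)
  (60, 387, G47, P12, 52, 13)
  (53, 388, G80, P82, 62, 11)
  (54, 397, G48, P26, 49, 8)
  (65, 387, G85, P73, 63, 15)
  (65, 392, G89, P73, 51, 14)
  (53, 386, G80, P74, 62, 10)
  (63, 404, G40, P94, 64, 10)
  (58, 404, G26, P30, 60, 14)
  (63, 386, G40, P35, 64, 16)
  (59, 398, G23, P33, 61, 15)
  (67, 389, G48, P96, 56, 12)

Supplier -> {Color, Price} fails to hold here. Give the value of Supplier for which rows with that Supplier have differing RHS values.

58

Supplier=58: 2 rows → {Color,Price} takes values {(59, G23), (57, G39)} — violation
Supplier=52: 1 row → {Color,Price} = (60, G47) ✓
Supplier=62: 2 rows → {Color,Price} = (53, G80), (53, G80) ✓
Supplier=49: 1 row → {Color,Price} = (54, G48) ✓
Supplier=63: 1 row → {Color,Price} = (65, G85) ✓
Supplier=51: 1 row → {Color,Price} = (65, G89) ✓
Supplier=64: 2 rows → {Color,Price} = (63, G40), (63, G40) ✓
Supplier=60: 1 row → {Color,Price} = (58, G26) ✓
Supplier=61: 1 row → {Color,Price} = (59, G23) ✓
Supplier=56: 1 row → {Color,Price} = (67, G48) ✓
The only Supplier value with inconsistent RHS is Supplier=58.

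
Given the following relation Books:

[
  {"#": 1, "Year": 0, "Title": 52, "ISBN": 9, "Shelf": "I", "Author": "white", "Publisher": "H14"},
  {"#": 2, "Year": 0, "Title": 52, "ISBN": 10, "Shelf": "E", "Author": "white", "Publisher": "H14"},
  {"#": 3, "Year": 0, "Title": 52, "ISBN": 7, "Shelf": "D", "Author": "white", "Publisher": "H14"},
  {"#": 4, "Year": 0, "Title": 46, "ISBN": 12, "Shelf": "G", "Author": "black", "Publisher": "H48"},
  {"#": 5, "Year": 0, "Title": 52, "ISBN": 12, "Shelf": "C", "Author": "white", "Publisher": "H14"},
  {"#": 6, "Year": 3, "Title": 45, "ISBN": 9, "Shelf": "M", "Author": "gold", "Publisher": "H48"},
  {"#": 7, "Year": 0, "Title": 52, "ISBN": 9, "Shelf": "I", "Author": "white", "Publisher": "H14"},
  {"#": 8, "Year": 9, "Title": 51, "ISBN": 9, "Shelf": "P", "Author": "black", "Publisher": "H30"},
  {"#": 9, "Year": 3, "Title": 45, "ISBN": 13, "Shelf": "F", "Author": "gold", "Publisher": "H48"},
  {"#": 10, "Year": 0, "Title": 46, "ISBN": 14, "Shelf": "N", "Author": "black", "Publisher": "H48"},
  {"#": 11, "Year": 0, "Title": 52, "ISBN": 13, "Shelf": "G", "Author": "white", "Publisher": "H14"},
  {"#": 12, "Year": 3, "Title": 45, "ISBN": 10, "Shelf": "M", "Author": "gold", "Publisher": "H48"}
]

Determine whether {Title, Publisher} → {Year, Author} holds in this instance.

Yes

(Title=52, Publisher=H14): rows 1, 2, 3, 5, 7, 11 → {Year,Author} = (0, white), (0, white), (0, white), (0, white), (0, white), (0, white) ✓
(Title=46, Publisher=H48): rows 4, 10 → {Year,Author} = (0, black), (0, black) ✓
(Title=45, Publisher=H48): rows 6, 9, 12 → {Year,Author} = (3, gold), (3, gold), (3, gold) ✓
(Title=51, Publisher=H30): row 8 → {Year,Author} = (9, black) ✓
Every {Title, Publisher} value is associated with a single {Year, Author} value, so {Title, Publisher} → {Year, Author} holds.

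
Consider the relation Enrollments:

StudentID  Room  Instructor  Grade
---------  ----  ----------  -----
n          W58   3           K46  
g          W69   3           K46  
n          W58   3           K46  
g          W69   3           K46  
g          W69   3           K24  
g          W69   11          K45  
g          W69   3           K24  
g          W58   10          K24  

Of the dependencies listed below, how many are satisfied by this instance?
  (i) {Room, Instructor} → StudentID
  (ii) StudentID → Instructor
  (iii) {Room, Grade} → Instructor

(i) {Room, Instructor} → StudentID: every LHS value maps to a single RHS value — holds.
(ii) StudentID → Instructor: StudentID=g: 6 rows → Instructor takes values {3, 11, 10} — violation — fails.
(iii) {Room, Grade} → Instructor: every LHS value maps to a single RHS value — holds.
2 of the 3 dependencies hold.

2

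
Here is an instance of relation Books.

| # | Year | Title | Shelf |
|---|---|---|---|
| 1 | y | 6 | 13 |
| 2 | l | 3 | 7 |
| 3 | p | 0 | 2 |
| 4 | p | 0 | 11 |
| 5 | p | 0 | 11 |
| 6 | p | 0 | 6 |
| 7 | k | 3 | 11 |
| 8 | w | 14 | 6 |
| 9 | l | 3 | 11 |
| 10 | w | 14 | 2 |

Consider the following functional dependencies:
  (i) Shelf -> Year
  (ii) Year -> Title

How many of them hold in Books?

1

(i) Shelf -> Year: Shelf=2: rows 3, 10 → Year takes values {p, w} — violation; Shelf=11: rows 4, 5, 7, 9 → Year takes values {p, k, l} — violation; Shelf=6: rows 6, 8 → Year takes values {p, w} — violation — fails.
(ii) Year -> Title: every LHS value maps to a single RHS value — holds.
1 of the 2 dependencies holds.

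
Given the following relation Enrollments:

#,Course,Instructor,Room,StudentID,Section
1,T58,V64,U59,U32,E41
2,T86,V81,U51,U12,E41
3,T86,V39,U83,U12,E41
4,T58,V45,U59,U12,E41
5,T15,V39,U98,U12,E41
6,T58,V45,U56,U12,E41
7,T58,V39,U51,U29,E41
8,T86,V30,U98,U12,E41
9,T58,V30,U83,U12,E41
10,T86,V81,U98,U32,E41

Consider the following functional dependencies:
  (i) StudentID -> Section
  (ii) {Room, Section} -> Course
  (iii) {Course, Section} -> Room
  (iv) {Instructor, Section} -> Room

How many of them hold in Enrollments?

(i) StudentID -> Section: every LHS value maps to a single RHS value — holds.
(ii) {Room, Section} -> Course: (Room=U51, Section=E41): rows 2, 7 → Course takes values {T86, T58} — violation; (Room=U83, Section=E41): rows 3, 9 → Course takes values {T86, T58} — violation; (Room=U98, Section=E41): rows 5, 8, 10 → Course takes values {T15, T86} — violation — fails.
(iii) {Course, Section} -> Room: (Course=T58, Section=E41): rows 1, 4, 6, 7, 9 → Room takes values {U59, U56, U51, U83} — violation; (Course=T86, Section=E41): rows 2, 3, 8, 10 → Room takes values {U51, U83, U98} — violation — fails.
(iv) {Instructor, Section} -> Room: (Instructor=V81, Section=E41): rows 2, 10 → Room takes values {U51, U98} — violation; (Instructor=V39, Section=E41): rows 3, 5, 7 → Room takes values {U83, U98, U51} — violation; (Instructor=V45, Section=E41): rows 4, 6 → Room takes values {U59, U56} — violation; (Instructor=V30, Section=E41): rows 8, 9 → Room takes values {U98, U83} — violation — fails.
1 of the 4 dependencies holds.

1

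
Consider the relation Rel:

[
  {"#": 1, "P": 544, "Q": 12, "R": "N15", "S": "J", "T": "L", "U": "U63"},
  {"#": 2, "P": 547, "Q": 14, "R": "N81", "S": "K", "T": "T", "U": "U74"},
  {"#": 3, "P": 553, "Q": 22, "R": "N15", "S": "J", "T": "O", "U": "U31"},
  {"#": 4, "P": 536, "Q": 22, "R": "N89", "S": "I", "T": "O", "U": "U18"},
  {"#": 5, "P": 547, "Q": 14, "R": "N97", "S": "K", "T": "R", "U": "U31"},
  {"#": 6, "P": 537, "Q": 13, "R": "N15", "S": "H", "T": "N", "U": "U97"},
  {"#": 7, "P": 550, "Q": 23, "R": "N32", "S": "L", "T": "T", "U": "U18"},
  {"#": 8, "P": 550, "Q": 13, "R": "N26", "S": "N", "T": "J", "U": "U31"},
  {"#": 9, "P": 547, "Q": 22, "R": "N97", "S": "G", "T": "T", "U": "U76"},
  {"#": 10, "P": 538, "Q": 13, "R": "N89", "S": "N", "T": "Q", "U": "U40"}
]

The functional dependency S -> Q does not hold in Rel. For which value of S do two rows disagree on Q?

J

S=J: rows 1, 3 → Q takes values {12, 22} — violation
S=K: rows 2, 5 → Q = 14, 14 ✓
S=I: row 4 → Q = 22 ✓
S=H: row 6 → Q = 13 ✓
S=L: row 7 → Q = 23 ✓
S=N: rows 8, 10 → Q = 13, 13 ✓
S=G: row 9 → Q = 22 ✓
The only S value with inconsistent Q is S=J.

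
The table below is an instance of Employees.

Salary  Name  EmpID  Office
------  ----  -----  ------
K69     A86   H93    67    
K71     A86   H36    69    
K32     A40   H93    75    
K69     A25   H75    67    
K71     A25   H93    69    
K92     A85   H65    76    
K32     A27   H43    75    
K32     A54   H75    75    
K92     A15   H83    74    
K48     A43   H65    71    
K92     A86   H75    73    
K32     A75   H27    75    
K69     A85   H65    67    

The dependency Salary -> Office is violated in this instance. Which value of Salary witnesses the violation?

K92

Salary=K69: 3 rows → Office = 67, 67, 67 ✓
Salary=K71: 2 rows → Office = 69, 69 ✓
Salary=K32: 4 rows → Office = 75, 75, 75, 75 ✓
Salary=K92: 3 rows → Office takes values {76, 74, 73} — violation
Salary=K48: 1 row → Office = 71 ✓
The only Salary value with inconsistent Office is Salary=K92.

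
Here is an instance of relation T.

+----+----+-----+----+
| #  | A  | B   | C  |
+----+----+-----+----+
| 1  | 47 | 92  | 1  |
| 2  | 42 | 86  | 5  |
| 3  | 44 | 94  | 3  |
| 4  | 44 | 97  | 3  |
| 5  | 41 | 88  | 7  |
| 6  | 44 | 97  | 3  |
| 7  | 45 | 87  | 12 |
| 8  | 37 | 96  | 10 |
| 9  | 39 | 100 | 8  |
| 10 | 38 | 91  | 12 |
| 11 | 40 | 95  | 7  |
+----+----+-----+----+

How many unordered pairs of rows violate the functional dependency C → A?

C=3: all 3 rows agree on A — 0 pairs.
C=7: violating pairs (5,11) — 1 pair.
C=12: violating pairs (7,10) — 1 pair.

2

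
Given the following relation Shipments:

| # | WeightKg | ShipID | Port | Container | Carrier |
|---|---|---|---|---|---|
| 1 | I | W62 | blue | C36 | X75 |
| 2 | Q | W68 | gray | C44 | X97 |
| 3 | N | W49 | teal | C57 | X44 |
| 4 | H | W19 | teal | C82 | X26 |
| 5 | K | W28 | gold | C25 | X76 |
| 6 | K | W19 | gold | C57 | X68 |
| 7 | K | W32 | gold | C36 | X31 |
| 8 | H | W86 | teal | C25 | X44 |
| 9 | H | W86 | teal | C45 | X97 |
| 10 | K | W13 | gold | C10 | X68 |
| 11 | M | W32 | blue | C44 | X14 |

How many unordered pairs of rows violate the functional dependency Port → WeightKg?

4

Port=blue: violating pairs (1,11) — 1 pair.
Port=teal: violating pairs (3,4), (3,8), (3,9) — 3 pairs.
Port=gold: all 4 rows agree on WeightKg — 0 pairs.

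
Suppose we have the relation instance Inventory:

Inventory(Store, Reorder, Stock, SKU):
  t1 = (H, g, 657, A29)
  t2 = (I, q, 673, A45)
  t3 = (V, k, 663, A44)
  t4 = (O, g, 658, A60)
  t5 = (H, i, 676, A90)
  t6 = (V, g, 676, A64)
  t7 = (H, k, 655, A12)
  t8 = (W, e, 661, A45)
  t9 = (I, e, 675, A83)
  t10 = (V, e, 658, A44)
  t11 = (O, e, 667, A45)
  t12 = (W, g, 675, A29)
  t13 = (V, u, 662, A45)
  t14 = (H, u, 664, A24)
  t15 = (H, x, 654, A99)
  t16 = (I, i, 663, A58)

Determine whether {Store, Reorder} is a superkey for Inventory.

Yes

All 16 rows have distinct {Store, Reorder} values, so {Store, Reorder} → (all attributes) holds and {Store, Reorder} is a superkey.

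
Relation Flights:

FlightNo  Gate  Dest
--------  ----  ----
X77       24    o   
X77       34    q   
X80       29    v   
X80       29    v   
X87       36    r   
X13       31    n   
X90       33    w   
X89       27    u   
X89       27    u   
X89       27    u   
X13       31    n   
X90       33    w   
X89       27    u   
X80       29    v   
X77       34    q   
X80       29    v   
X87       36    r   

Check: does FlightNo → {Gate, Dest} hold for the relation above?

FlightNo=X77: 3 rows → {Gate,Dest} takes values {(24, o), (34, q)} — violation
FlightNo=X80: 4 rows → {Gate,Dest} = (29, v), (29, v), (29, v), (29, v) ✓
FlightNo=X87: 2 rows → {Gate,Dest} = (36, r), (36, r) ✓
FlightNo=X13: 2 rows → {Gate,Dest} = (31, n), (31, n) ✓
FlightNo=X90: 2 rows → {Gate,Dest} = (33, w), (33, w) ✓
FlightNo=X89: 4 rows → {Gate,Dest} = (27, u), (27, u), (27, u), (27, u) ✓
Two rows agree on FlightNo but differ on {Gate, Dest}, so FlightNo → {Gate, Dest} does not hold.

No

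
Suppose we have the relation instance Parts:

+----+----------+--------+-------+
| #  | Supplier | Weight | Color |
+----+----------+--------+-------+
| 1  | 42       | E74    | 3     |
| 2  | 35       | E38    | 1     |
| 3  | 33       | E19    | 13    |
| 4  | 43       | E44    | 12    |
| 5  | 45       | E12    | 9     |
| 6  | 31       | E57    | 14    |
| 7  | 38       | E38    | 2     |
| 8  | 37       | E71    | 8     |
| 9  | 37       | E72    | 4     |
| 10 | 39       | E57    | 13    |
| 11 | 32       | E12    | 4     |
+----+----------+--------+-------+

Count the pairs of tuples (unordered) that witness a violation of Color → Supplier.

2

Color=13: violating pairs (3,10) — 1 pair.
Color=4: violating pairs (9,11) — 1 pair.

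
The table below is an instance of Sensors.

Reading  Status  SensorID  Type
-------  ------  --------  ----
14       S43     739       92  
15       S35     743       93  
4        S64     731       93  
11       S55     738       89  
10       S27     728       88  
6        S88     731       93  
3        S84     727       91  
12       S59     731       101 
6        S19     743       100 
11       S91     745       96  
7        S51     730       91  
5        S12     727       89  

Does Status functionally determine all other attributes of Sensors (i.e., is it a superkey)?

Yes

All 12 rows have distinct Status values, so Status → (all attributes) holds and Status is a superkey.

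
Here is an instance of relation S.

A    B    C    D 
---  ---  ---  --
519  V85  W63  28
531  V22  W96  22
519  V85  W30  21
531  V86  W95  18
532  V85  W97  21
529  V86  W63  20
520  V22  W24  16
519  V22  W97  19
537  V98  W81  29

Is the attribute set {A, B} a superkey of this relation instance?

No

Two distinct rows share (A=519, B=V85), so {A, B} does not determine every attribute — not a superkey.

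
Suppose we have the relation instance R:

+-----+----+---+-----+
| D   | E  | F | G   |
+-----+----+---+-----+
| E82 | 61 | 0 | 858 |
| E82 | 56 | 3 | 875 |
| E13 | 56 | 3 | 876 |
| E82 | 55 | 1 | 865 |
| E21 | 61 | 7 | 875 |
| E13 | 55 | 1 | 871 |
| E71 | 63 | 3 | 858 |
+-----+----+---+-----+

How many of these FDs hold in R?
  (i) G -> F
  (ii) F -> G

0

(i) G -> F: G=858: 2 rows → F takes values {0, 3} — violation; G=875: 2 rows → F takes values {3, 7} — violation — fails.
(ii) F -> G: F=3: 3 rows → G takes values {875, 876, 858} — violation; F=1: 2 rows → G takes values {865, 871} — violation — fails.
None of the 2 dependencies hold.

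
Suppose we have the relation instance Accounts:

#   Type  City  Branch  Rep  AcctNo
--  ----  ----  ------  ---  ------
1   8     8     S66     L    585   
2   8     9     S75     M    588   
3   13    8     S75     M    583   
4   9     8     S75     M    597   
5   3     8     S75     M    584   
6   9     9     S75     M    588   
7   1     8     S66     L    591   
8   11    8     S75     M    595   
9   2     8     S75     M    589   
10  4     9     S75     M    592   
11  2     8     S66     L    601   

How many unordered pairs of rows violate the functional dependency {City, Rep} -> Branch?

(City=8, Rep=L): all 3 rows agree on Branch — 0 pairs.
(City=9, Rep=M): all 3 rows agree on Branch — 0 pairs.
(City=8, Rep=M): all 5 rows agree on Branch — 0 pairs.

0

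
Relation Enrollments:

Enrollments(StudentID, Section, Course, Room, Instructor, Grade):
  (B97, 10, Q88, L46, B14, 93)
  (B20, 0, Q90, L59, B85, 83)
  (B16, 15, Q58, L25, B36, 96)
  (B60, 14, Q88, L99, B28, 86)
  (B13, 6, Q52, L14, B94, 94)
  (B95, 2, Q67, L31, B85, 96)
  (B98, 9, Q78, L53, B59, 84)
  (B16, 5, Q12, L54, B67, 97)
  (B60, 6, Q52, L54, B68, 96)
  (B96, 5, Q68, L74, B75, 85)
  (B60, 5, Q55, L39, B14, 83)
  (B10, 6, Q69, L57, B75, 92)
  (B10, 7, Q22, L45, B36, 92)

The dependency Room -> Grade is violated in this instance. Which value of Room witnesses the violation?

L54

Room=L46: 1 row → Grade = 93 ✓
Room=L59: 1 row → Grade = 83 ✓
Room=L25: 1 row → Grade = 96 ✓
Room=L99: 1 row → Grade = 86 ✓
Room=L14: 1 row → Grade = 94 ✓
Room=L31: 1 row → Grade = 96 ✓
Room=L53: 1 row → Grade = 84 ✓
Room=L54: 2 rows → Grade takes values {97, 96} — violation
Room=L74: 1 row → Grade = 85 ✓
Room=L39: 1 row → Grade = 83 ✓
Room=L57: 1 row → Grade = 92 ✓
Room=L45: 1 row → Grade = 92 ✓
The only Room value with inconsistent Grade is Room=L54.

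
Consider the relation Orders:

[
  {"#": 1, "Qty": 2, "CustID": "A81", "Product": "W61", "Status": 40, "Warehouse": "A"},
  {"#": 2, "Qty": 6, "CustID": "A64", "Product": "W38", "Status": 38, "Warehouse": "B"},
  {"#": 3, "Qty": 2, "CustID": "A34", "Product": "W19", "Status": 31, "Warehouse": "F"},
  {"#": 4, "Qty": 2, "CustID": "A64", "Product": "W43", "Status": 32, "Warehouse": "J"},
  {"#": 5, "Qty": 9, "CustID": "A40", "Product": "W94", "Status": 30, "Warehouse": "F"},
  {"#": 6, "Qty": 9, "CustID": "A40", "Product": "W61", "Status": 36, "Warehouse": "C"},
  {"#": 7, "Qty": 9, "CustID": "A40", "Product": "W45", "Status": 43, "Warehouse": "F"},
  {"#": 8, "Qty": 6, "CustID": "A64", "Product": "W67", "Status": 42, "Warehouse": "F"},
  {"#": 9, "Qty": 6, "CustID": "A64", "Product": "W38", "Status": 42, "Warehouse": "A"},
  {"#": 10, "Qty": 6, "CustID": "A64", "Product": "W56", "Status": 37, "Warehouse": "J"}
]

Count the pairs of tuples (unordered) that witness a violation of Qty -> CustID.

3

Qty=2: violating pairs (1,3), (1,4), (3,4) — 3 pairs.
Qty=6: all 4 rows agree on CustID — 0 pairs.
Qty=9: all 3 rows agree on CustID — 0 pairs.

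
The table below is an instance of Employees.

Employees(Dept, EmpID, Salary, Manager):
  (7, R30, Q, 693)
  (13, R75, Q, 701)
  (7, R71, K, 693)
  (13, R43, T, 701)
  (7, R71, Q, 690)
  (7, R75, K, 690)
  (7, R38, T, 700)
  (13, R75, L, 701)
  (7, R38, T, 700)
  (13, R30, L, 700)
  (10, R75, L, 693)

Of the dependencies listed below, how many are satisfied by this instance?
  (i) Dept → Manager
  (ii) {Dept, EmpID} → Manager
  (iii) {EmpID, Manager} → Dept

(i) Dept → Manager: Dept=7: 6 rows → Manager takes values {693, 690, 700} — violation; Dept=13: 4 rows → Manager takes values {701, 700} — violation — fails.
(ii) {Dept, EmpID} → Manager: (Dept=7, EmpID=R71): 2 rows → Manager takes values {693, 690} — violation — fails.
(iii) {EmpID, Manager} → Dept: every LHS value maps to a single RHS value — holds.
1 of the 3 dependencies holds.

1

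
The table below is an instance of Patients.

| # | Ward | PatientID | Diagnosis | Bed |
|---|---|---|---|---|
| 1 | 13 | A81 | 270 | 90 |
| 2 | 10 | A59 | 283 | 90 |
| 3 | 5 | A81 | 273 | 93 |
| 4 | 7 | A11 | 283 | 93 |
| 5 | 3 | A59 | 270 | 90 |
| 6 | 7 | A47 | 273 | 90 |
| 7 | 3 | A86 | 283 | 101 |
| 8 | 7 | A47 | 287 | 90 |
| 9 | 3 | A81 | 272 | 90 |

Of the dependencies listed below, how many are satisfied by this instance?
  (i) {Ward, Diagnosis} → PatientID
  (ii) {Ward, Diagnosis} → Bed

(i) {Ward, Diagnosis} → PatientID: every LHS value maps to a single RHS value — holds.
(ii) {Ward, Diagnosis} → Bed: every LHS value maps to a single RHS value — holds.
2 of the 2 dependencies hold.

2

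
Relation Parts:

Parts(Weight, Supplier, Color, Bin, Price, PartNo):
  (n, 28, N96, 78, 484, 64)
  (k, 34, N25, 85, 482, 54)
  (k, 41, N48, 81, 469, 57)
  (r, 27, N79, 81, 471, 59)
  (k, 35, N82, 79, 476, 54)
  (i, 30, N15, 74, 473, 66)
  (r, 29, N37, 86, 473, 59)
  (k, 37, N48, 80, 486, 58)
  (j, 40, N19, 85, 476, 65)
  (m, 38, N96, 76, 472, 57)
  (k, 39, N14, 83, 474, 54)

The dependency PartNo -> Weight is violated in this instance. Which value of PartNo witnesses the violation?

PartNo=64: 1 row → Weight = n ✓
PartNo=54: 3 rows → Weight = k, k, k ✓
PartNo=57: 2 rows → Weight takes values {k, m} — violation
PartNo=59: 2 rows → Weight = r, r ✓
PartNo=66: 1 row → Weight = i ✓
PartNo=58: 1 row → Weight = k ✓
PartNo=65: 1 row → Weight = j ✓
The only PartNo value with inconsistent Weight is PartNo=57.

57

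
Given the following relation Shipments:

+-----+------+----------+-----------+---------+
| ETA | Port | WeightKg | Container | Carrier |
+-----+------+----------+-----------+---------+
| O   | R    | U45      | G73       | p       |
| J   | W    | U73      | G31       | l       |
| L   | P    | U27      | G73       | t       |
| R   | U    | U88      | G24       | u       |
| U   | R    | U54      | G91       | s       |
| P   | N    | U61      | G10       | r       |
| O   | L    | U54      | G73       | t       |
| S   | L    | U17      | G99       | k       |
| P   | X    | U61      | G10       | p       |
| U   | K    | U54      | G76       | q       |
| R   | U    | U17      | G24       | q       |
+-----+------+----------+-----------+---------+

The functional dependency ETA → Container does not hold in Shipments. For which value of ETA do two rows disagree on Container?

ETA=O: 2 rows → Container = G73, G73 ✓
ETA=J: 1 row → Container = G31 ✓
ETA=L: 1 row → Container = G73 ✓
ETA=R: 2 rows → Container = G24, G24 ✓
ETA=U: 2 rows → Container takes values {G91, G76} — violation
ETA=P: 2 rows → Container = G10, G10 ✓
ETA=S: 1 row → Container = G99 ✓
The only ETA value with inconsistent Container is ETA=U.

U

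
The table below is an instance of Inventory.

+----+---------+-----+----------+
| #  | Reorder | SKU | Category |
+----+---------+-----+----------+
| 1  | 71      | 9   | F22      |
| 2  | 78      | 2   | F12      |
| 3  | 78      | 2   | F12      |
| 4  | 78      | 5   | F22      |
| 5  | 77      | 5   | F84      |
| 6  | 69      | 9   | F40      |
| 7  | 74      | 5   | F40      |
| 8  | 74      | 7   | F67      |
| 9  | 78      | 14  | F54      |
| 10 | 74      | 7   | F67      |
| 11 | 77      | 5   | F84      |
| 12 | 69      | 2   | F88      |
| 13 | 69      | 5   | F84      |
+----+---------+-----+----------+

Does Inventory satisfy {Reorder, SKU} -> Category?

(Reorder=71, SKU=9): row 1 → Category = F22 ✓
(Reorder=78, SKU=2): rows 2, 3 → Category = F12, F12 ✓
(Reorder=78, SKU=5): row 4 → Category = F22 ✓
(Reorder=77, SKU=5): rows 5, 11 → Category = F84, F84 ✓
(Reorder=69, SKU=9): row 6 → Category = F40 ✓
(Reorder=74, SKU=5): row 7 → Category = F40 ✓
(Reorder=74, SKU=7): rows 8, 10 → Category = F67, F67 ✓
(Reorder=78, SKU=14): row 9 → Category = F54 ✓
(Reorder=69, SKU=2): row 12 → Category = F88 ✓
(Reorder=69, SKU=5): row 13 → Category = F84 ✓
Every {Reorder, SKU} value is associated with a single Category value, so {Reorder, SKU} -> Category holds.

Yes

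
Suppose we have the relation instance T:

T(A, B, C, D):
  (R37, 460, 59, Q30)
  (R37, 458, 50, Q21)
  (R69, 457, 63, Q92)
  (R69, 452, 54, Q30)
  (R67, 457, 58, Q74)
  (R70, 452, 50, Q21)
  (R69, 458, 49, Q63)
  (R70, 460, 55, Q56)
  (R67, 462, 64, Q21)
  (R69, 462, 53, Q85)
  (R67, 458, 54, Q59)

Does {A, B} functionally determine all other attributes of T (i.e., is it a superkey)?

Yes

All 11 rows have distinct {A, B} values, so {A, B} → (all attributes) holds and {A, B} is a superkey.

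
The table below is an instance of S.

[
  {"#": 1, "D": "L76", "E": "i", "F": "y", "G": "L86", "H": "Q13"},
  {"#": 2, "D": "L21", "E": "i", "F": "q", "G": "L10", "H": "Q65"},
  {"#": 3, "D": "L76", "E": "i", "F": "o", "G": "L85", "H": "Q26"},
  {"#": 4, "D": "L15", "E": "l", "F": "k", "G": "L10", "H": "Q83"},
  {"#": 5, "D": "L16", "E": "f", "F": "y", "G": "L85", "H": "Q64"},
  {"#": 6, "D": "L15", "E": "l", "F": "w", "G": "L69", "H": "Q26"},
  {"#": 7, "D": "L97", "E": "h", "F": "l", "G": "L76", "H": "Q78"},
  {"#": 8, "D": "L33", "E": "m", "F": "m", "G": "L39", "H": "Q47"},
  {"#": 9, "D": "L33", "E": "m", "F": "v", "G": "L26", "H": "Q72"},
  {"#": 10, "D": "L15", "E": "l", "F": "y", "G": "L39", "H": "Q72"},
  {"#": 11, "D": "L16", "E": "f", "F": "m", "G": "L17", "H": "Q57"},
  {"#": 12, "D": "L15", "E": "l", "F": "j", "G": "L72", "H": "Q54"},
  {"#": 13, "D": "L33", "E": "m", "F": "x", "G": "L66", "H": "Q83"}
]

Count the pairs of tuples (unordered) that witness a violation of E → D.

E=i: violating pairs (1,2), (2,3) — 2 pairs.
E=l: all 4 rows agree on D — 0 pairs.
E=f: all 2 rows agree on D — 0 pairs.
E=m: all 3 rows agree on D — 0 pairs.

2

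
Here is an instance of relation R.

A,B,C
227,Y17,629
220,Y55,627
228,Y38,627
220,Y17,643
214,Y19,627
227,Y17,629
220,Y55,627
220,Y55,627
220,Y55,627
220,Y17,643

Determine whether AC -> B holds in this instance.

(A=227, C=629): 2 rows → B = Y17, Y17 ✓
(A=220, C=627): 4 rows → B = Y55, Y55, Y55, Y55 ✓
(A=228, C=627): 1 row → B = Y38 ✓
(A=220, C=643): 2 rows → B = Y17, Y17 ✓
(A=214, C=627): 1 row → B = Y19 ✓
Every AC value is associated with a single B value, so AC -> B holds.

Yes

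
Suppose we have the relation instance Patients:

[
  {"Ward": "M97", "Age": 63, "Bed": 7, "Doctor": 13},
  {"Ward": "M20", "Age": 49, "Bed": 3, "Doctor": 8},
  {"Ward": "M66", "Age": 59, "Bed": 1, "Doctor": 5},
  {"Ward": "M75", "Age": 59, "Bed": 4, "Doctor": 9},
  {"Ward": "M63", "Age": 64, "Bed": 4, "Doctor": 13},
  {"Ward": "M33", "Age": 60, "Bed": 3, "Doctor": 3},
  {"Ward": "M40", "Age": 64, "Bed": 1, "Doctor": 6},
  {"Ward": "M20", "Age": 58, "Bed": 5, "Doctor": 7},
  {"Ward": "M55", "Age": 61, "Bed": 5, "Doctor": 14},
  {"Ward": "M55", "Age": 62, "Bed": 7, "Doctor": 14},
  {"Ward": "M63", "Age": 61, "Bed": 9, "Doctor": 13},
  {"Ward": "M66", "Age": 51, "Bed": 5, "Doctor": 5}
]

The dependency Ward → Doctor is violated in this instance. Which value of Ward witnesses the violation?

M20

Ward=M97: 1 row → Doctor = 13 ✓
Ward=M20: 2 rows → Doctor takes values {8, 7} — violation
Ward=M66: 2 rows → Doctor = 5, 5 ✓
Ward=M75: 1 row → Doctor = 9 ✓
Ward=M63: 2 rows → Doctor = 13, 13 ✓
Ward=M33: 1 row → Doctor = 3 ✓
Ward=M40: 1 row → Doctor = 6 ✓
Ward=M55: 2 rows → Doctor = 14, 14 ✓
The only Ward value with inconsistent Doctor is Ward=M20.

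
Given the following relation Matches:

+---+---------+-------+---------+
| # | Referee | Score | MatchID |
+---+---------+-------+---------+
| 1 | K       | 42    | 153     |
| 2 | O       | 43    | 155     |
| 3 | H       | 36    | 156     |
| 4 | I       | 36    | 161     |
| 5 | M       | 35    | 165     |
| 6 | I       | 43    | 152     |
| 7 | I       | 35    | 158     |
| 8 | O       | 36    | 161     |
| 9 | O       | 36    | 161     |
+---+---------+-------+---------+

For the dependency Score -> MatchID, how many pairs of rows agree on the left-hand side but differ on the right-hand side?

5

Score=43: violating pairs (2,6) — 1 pair.
Score=36: violating pairs (3,4), (3,8), (3,9) — 3 pairs.
Score=35: violating pairs (5,7) — 1 pair.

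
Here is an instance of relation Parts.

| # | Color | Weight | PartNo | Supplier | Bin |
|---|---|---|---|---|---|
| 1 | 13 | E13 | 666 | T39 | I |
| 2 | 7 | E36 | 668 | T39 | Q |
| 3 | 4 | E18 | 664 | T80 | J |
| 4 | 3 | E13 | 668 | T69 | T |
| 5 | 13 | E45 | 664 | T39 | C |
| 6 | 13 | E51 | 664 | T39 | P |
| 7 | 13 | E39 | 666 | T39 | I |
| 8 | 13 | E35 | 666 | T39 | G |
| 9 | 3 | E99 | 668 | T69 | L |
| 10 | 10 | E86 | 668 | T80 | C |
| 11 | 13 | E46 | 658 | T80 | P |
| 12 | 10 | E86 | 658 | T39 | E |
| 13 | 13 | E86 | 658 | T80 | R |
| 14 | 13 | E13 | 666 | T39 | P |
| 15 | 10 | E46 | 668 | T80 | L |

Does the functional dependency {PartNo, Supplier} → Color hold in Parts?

Yes

(PartNo=666, Supplier=T39): rows 1, 7, 8, 14 → Color = 13, 13, 13, 13 ✓
(PartNo=668, Supplier=T39): row 2 → Color = 7 ✓
(PartNo=664, Supplier=T80): row 3 → Color = 4 ✓
(PartNo=668, Supplier=T69): rows 4, 9 → Color = 3, 3 ✓
(PartNo=664, Supplier=T39): rows 5, 6 → Color = 13, 13 ✓
(PartNo=668, Supplier=T80): rows 10, 15 → Color = 10, 10 ✓
(PartNo=658, Supplier=T80): rows 11, 13 → Color = 13, 13 ✓
(PartNo=658, Supplier=T39): row 12 → Color = 10 ✓
Every {PartNo, Supplier} value is associated with a single Color value, so {PartNo, Supplier} → Color holds.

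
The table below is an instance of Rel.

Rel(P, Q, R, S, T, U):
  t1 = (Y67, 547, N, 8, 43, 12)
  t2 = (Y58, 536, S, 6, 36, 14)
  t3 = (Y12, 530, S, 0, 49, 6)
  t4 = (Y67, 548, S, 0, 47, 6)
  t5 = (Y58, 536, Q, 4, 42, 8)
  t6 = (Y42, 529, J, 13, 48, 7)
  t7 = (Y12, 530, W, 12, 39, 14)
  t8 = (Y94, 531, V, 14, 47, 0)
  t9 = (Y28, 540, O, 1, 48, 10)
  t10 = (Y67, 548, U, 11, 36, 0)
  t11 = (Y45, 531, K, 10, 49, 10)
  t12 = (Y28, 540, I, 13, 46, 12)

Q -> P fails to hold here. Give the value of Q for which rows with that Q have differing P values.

531

Q=547: row 1 → P = Y67 ✓
Q=536: rows 2, 5 → P = Y58, Y58 ✓
Q=530: rows 3, 7 → P = Y12, Y12 ✓
Q=548: rows 4, 10 → P = Y67, Y67 ✓
Q=529: row 6 → P = Y42 ✓
Q=531: rows 8, 11 → P takes values {Y94, Y45} — violation
Q=540: rows 9, 12 → P = Y28, Y28 ✓
The only Q value with inconsistent P is Q=531.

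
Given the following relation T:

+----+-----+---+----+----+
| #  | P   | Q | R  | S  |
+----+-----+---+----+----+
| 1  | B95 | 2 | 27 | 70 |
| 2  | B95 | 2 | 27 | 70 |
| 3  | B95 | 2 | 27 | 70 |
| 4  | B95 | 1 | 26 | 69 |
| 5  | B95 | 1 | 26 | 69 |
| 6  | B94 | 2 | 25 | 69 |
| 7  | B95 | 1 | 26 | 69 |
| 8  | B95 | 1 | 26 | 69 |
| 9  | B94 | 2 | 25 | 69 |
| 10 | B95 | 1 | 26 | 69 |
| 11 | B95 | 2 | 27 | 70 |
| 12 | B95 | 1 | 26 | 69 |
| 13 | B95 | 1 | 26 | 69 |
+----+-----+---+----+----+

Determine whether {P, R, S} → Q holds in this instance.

Yes

(P=B95, R=27, S=70): rows 1, 2, 3, 11 → Q = 2, 2, 2, 2 ✓
(P=B95, R=26, S=69): rows 4, 5, 7, 8, 10, 12, 13 → Q = 1, 1, 1, 1, 1, 1, 1 ✓
(P=B94, R=25, S=69): rows 6, 9 → Q = 2, 2 ✓
Every {P, R, S} value is associated with a single Q value, so {P, R, S} → Q holds.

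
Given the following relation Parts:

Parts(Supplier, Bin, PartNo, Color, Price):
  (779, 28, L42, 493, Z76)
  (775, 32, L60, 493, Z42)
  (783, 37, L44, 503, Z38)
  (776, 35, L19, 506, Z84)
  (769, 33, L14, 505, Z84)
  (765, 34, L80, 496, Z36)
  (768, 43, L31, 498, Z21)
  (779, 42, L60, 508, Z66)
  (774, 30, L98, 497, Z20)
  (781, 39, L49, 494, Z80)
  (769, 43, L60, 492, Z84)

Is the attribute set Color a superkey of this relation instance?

No

Two distinct rows share Color=493, so Color does not determine every attribute — not a superkey.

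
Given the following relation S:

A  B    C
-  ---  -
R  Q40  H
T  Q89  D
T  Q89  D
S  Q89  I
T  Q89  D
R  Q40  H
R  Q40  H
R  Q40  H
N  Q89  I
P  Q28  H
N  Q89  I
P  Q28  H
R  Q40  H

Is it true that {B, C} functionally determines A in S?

(B=Q40, C=H): 5 rows → A = R, R, R, R, R ✓
(B=Q89, C=D): 3 rows → A = T, T, T ✓
(B=Q89, C=I): 3 rows → A takes values {S, N} — violation
(B=Q28, C=H): 2 rows → A = P, P ✓
Two rows agree on {B, C} but differ on A, so {B, C} -> A does not hold.

No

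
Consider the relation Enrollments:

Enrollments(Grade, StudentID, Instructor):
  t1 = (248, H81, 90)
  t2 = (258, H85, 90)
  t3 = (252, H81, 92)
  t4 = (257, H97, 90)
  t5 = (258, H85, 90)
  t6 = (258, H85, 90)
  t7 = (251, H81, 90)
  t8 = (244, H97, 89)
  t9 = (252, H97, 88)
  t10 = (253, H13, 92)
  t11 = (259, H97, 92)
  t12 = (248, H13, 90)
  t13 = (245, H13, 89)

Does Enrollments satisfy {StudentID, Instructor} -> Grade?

No

(StudentID=H81, Instructor=90): rows 1, 7 → Grade takes values {248, 251} — violation
(StudentID=H85, Instructor=90): rows 2, 5, 6 → Grade = 258, 258, 258 ✓
(StudentID=H81, Instructor=92): row 3 → Grade = 252 ✓
(StudentID=H97, Instructor=90): row 4 → Grade = 257 ✓
(StudentID=H97, Instructor=89): row 8 → Grade = 244 ✓
(StudentID=H97, Instructor=88): row 9 → Grade = 252 ✓
(StudentID=H13, Instructor=92): row 10 → Grade = 253 ✓
(StudentID=H97, Instructor=92): row 11 → Grade = 259 ✓
(StudentID=H13, Instructor=90): row 12 → Grade = 248 ✓
(StudentID=H13, Instructor=89): row 13 → Grade = 245 ✓
Two rows agree on {StudentID, Instructor} but differ on Grade, so {StudentID, Instructor} -> Grade does not hold.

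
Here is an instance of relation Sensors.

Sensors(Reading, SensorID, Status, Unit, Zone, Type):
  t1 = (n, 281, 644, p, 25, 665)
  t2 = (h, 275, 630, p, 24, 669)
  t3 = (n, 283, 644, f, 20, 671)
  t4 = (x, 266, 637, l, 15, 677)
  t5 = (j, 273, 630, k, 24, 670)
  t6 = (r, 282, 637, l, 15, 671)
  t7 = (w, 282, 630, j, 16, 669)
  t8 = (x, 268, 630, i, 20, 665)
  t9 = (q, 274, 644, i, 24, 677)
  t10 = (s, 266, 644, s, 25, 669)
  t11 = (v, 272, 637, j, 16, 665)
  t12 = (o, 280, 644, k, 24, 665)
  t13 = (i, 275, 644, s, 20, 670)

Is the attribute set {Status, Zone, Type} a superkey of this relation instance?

All 13 rows have distinct {Status, Zone, Type} values, so {Status, Zone, Type} → (all attributes) holds and {Status, Zone, Type} is a superkey.

Yes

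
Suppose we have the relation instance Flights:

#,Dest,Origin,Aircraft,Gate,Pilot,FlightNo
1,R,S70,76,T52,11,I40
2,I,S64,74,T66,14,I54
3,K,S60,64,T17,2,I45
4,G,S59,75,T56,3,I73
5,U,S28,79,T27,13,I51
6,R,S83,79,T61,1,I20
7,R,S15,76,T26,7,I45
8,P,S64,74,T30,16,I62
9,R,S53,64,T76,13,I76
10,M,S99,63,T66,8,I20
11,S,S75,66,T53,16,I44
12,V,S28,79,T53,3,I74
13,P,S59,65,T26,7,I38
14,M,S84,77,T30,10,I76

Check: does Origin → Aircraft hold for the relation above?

No

Origin=S70: row 1 → Aircraft = 76 ✓
Origin=S64: rows 2, 8 → Aircraft = 74, 74 ✓
Origin=S60: row 3 → Aircraft = 64 ✓
Origin=S59: rows 4, 13 → Aircraft takes values {75, 65} — violation
Origin=S28: rows 5, 12 → Aircraft = 79, 79 ✓
Origin=S83: row 6 → Aircraft = 79 ✓
Origin=S15: row 7 → Aircraft = 76 ✓
Origin=S53: row 9 → Aircraft = 64 ✓
Origin=S99: row 10 → Aircraft = 63 ✓
Origin=S75: row 11 → Aircraft = 66 ✓
Origin=S84: row 14 → Aircraft = 77 ✓
Two rows agree on Origin but differ on Aircraft, so Origin → Aircraft does not hold.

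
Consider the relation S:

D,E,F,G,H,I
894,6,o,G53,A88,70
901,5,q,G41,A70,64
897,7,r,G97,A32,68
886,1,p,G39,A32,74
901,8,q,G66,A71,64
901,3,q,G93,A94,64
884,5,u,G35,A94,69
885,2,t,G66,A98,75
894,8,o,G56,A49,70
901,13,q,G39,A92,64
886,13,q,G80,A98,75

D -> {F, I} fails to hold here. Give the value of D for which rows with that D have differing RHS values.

D=894: 2 rows → {F,I} = (o, 70), (o, 70) ✓
D=901: 4 rows → {F,I} = (q, 64), (q, 64), (q, 64), (q, 64) ✓
D=897: 1 row → {F,I} = (r, 68) ✓
D=886: 2 rows → {F,I} takes values {(p, 74), (q, 75)} — violation
D=884: 1 row → {F,I} = (u, 69) ✓
D=885: 1 row → {F,I} = (t, 75) ✓
The only D value with inconsistent RHS is D=886.

886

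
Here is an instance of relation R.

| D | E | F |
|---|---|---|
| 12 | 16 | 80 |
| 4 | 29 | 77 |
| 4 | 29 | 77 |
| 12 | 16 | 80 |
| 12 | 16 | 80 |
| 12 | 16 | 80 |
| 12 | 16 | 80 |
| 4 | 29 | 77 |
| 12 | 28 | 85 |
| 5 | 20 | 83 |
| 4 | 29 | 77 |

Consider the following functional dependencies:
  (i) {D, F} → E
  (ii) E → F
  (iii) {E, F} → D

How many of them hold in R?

3

(i) {D, F} → E: every LHS value maps to a single RHS value — holds.
(ii) E → F: every LHS value maps to a single RHS value — holds.
(iii) {E, F} → D: every LHS value maps to a single RHS value — holds.
3 of the 3 dependencies hold.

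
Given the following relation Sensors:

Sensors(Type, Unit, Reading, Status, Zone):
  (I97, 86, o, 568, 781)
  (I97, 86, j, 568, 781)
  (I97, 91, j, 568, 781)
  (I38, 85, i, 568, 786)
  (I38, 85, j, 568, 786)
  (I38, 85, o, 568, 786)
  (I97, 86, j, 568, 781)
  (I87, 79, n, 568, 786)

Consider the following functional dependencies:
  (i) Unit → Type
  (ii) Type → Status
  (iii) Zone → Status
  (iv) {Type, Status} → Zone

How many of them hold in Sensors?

(i) Unit → Type: every LHS value maps to a single RHS value — holds.
(ii) Type → Status: every LHS value maps to a single RHS value — holds.
(iii) Zone → Status: every LHS value maps to a single RHS value — holds.
(iv) {Type, Status} → Zone: every LHS value maps to a single RHS value — holds.
4 of the 4 dependencies hold.

4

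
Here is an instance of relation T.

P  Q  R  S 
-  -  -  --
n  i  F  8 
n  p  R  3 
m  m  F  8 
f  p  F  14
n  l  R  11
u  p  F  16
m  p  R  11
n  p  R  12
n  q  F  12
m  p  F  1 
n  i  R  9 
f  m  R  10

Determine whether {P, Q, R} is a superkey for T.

No

Two distinct rows share (P=n, Q=p, R=R), so {P, Q, R} does not determine every attribute — not a superkey.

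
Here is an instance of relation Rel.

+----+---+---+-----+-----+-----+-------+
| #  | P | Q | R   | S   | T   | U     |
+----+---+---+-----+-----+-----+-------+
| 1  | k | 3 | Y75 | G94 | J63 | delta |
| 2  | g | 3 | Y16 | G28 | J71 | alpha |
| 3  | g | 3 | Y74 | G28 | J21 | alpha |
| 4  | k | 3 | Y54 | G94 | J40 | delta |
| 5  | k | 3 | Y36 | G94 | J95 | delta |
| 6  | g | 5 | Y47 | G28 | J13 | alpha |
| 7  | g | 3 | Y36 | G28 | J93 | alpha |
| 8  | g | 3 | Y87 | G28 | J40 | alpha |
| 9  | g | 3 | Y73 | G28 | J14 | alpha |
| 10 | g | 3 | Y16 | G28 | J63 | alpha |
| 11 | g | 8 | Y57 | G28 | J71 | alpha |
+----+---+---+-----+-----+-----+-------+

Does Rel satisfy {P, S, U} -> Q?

No

(P=k, S=G94, U=delta): rows 1, 4, 5 → Q = 3, 3, 3 ✓
(P=g, S=G28, U=alpha): rows 2, 3, 6, 7, 8, 9, 10, 11 → Q takes values {3, 5, 8} — violation
Two rows agree on {P, S, U} but differ on Q, so {P, S, U} -> Q does not hold.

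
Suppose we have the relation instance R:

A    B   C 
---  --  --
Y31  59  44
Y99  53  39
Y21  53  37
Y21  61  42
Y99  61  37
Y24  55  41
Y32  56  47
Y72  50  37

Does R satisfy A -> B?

A=Y31: 1 row → B = 59 ✓
A=Y99: 2 rows → B takes values {53, 61} — violation
A=Y21: 2 rows → B takes values {53, 61} — violation
A=Y24: 1 row → B = 55 ✓
A=Y32: 1 row → B = 56 ✓
A=Y72: 1 row → B = 50 ✓
Two rows agree on A but differ on B, so A -> B does not hold.

No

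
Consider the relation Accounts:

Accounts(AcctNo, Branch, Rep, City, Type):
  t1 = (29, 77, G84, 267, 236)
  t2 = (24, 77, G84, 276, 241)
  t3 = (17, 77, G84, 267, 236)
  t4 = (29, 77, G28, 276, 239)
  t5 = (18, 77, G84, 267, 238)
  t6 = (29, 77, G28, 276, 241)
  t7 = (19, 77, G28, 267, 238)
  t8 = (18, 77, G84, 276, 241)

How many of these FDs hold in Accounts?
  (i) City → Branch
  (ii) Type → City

(i) City → Branch: every LHS value maps to a single RHS value — holds.
(ii) Type → City: every LHS value maps to a single RHS value — holds.
2 of the 2 dependencies hold.

2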